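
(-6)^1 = -6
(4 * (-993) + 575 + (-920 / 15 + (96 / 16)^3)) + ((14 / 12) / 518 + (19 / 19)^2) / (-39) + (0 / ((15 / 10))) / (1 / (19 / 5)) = -56144689 / 17316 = -3242.36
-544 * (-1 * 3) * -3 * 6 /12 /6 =-408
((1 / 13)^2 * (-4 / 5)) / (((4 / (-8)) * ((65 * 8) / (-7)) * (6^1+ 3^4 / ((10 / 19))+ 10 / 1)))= -14 / 18663515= -0.00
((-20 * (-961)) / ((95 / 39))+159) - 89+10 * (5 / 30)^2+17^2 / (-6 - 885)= 269518795 / 33858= 7960.27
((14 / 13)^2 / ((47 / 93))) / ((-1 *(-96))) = 0.02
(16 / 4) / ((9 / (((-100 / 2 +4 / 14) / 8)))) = -58 / 21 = -2.76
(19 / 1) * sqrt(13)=19 * sqrt(13)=68.51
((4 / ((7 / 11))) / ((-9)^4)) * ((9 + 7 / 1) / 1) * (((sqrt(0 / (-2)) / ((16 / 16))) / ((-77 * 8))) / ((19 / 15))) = 0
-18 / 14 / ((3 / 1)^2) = -1 / 7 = -0.14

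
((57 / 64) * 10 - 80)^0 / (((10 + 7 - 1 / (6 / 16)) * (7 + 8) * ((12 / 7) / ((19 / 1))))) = 133 / 2580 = 0.05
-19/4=-4.75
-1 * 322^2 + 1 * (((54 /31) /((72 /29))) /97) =-1247111065 /12028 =-103683.99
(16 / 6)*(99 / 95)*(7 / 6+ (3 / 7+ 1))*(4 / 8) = 2398 / 665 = 3.61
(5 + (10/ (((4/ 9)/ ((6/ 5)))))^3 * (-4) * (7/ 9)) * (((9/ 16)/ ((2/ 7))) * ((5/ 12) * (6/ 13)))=-19287765/ 832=-23182.41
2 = 2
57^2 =3249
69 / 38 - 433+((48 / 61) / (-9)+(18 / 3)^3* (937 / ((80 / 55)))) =482305895 / 3477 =138713.23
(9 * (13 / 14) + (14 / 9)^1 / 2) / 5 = 1151 / 630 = 1.83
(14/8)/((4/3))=21/16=1.31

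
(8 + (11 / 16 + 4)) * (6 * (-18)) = -5481 / 4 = -1370.25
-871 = -871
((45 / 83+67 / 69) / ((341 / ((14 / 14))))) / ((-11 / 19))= -164654 / 21481977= -0.01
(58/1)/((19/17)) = 986/19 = 51.89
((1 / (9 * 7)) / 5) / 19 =1 / 5985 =0.00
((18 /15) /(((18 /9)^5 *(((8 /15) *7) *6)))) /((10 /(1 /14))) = 3 /250880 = 0.00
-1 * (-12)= 12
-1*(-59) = 59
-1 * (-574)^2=-329476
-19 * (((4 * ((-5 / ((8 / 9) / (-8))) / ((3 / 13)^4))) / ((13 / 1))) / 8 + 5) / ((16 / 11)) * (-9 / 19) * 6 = 365475 / 16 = 22842.19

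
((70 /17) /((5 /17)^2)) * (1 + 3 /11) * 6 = 19992 /55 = 363.49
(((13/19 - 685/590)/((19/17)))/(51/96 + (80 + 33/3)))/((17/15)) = -256560/62384771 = -0.00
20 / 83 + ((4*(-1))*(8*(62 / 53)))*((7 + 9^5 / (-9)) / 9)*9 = 1079261348 / 4399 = 245342.43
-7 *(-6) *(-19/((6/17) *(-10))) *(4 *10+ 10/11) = 101745/11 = 9249.55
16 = 16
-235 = -235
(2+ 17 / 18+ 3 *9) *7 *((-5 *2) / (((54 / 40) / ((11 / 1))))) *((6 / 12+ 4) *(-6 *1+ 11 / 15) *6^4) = 524597920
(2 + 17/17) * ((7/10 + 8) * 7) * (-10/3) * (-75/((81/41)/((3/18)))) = 208075/54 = 3853.24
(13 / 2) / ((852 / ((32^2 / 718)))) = 832 / 76467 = 0.01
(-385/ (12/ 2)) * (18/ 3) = -385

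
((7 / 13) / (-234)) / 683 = -0.00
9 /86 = 0.10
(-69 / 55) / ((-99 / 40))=184 / 363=0.51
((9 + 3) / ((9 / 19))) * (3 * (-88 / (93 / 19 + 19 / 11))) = -174724 / 173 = -1009.97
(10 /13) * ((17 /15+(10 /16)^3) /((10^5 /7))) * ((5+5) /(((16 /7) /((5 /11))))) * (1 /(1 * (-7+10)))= 518371 /10543104000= 0.00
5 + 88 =93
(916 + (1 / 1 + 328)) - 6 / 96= 19919 / 16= 1244.94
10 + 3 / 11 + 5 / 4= 507 / 44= 11.52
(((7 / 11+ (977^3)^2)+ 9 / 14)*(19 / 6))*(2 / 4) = 848243322272735102319 / 616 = 1377018380312881659.61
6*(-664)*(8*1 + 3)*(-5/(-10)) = -21912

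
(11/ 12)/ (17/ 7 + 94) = 77/ 8100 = 0.01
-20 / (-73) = 20 / 73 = 0.27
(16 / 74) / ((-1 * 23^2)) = -8 / 19573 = -0.00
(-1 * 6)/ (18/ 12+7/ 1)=-12/ 17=-0.71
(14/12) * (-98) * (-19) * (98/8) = 26611.08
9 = 9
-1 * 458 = -458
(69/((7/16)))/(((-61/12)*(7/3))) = -39744/2989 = -13.30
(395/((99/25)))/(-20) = -1975/396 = -4.99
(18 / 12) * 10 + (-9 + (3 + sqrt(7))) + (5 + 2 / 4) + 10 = 27.15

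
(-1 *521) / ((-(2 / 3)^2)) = 4689 / 4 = 1172.25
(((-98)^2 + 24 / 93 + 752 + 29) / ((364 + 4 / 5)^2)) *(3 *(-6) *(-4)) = 8048575 / 1432448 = 5.62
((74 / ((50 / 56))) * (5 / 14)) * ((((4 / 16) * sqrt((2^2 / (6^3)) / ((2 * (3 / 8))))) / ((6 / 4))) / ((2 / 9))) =37 * sqrt(2) / 15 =3.49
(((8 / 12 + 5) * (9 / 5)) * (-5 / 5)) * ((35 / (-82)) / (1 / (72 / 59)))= 12852 / 2419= 5.31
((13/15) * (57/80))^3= 0.24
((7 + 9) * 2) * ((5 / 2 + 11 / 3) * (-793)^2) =372278608 / 3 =124092869.33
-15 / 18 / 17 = -5 / 102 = -0.05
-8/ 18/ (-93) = 4/ 837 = 0.00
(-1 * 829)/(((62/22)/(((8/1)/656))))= -9119/2542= -3.59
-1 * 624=-624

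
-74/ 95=-0.78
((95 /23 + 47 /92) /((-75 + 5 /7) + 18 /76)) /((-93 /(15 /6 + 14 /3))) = 2442013 /505582596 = 0.00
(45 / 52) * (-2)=-45 / 26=-1.73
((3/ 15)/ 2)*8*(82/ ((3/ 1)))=328/ 15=21.87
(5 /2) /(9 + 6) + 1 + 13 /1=85 /6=14.17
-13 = -13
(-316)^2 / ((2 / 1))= 49928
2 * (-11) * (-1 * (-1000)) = -22000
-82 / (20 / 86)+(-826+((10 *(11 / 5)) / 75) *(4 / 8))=-88384 / 75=-1178.45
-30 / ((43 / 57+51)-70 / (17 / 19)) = 2907 / 2566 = 1.13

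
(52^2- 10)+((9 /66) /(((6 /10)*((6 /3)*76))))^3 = 100738712887421 /37393731584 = 2694.00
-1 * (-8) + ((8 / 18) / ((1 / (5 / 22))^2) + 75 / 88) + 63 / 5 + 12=33.48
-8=-8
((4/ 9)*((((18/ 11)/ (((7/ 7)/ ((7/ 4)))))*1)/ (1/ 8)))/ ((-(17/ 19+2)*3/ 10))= -4256/ 363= -11.72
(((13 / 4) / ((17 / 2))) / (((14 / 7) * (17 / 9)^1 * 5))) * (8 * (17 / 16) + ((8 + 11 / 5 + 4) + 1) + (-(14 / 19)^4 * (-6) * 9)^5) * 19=44949560049529164846889369855234209 / 114352656097166125451365986200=393078.41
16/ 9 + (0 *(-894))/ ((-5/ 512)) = 16/ 9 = 1.78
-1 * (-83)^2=-6889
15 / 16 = 0.94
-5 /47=-0.11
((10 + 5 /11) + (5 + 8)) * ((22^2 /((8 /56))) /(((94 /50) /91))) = 180780600 /47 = 3846395.74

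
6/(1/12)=72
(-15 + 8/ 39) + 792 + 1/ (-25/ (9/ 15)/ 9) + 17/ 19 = 72051493/ 92625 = 777.88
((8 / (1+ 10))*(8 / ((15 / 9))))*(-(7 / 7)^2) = -192 / 55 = -3.49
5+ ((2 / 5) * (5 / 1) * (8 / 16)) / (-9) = 44 / 9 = 4.89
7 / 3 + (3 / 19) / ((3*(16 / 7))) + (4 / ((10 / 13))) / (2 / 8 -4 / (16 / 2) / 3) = 64.76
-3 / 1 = -3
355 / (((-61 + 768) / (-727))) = -258085 / 707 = -365.04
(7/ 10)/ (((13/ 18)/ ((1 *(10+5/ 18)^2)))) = 47915/ 468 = 102.38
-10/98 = -5/49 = -0.10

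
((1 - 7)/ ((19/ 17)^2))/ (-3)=578/ 361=1.60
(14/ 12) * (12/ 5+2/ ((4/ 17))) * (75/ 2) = 476.88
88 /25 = 3.52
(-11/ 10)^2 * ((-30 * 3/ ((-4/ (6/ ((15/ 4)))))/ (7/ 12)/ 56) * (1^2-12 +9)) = -3267/ 1225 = -2.67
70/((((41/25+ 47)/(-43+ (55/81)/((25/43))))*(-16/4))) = 15.05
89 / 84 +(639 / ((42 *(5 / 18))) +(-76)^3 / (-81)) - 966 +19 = 51350783 / 11340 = 4528.29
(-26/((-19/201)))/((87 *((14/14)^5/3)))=5226/551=9.48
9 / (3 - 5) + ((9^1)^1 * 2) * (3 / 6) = 9 / 2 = 4.50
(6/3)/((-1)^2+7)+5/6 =13/12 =1.08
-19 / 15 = -1.27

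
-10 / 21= -0.48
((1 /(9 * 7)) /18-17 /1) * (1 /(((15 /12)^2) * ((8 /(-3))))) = 4.08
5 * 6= 30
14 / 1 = 14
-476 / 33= -14.42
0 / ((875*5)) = 0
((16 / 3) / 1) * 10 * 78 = 4160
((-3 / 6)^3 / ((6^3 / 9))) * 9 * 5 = -0.23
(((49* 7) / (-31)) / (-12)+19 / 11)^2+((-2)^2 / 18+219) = 226.24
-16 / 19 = -0.84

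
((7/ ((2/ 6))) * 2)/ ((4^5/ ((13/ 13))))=21/ 512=0.04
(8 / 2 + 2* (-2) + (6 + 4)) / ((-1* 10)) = -1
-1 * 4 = -4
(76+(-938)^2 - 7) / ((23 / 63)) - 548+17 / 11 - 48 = 609629312 / 253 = 2409602.02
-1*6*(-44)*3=792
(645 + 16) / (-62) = -661 / 62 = -10.66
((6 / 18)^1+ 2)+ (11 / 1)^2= 370 / 3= 123.33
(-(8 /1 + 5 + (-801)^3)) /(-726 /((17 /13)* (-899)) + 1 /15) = 117814137837060 /156853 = 751111791.53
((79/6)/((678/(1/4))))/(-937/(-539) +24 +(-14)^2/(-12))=42581/82488192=0.00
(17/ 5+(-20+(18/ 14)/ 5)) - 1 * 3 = -677/ 35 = -19.34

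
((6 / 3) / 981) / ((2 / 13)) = 13 / 981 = 0.01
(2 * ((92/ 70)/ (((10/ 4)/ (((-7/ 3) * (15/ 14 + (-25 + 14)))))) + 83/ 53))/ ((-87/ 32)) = -24477248/ 2420775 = -10.11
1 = 1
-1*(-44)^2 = -1936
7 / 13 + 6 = 85 / 13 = 6.54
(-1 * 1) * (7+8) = -15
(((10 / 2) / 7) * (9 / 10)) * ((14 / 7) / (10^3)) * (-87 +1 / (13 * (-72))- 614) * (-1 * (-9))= -5905233 / 728000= -8.11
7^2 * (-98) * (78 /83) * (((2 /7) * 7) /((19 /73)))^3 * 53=-61780468215648 /569297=-108520628.45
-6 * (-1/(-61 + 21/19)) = -57/569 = -0.10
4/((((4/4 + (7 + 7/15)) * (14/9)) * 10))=27/889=0.03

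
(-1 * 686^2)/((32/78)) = -1147077.75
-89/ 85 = -1.05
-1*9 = -9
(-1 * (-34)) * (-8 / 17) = -16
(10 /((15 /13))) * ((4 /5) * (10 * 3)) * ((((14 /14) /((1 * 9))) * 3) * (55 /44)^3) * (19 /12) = 30875 /144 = 214.41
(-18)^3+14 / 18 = -52481 / 9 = -5831.22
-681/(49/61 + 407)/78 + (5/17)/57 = -3394621/208908648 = -0.02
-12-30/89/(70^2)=-523323/43610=-12.00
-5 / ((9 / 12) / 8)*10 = -1600 / 3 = -533.33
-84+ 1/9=-755/9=-83.89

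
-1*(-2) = 2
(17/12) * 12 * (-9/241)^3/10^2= -12393/1399752100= -0.00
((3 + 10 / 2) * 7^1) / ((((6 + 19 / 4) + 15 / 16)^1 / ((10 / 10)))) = 896 / 187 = 4.79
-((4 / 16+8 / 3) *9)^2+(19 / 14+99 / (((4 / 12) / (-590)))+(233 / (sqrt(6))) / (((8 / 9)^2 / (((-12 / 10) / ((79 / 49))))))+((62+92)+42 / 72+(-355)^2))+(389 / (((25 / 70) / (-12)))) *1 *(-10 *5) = 202870711 / 336 - 924777 *sqrt(6) / 25280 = 603692.27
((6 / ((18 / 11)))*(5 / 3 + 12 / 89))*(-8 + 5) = -5291 / 267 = -19.82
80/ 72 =10/ 9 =1.11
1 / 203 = 0.00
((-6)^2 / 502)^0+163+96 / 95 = 15676 / 95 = 165.01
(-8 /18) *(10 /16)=-5 /18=-0.28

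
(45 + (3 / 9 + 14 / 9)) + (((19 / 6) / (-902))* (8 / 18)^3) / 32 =92496473 / 1972674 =46.89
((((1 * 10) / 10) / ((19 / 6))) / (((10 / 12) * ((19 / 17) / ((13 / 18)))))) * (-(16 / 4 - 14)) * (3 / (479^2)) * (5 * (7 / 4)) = 23205 / 82828201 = 0.00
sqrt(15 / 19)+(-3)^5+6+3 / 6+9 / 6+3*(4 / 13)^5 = -87250783 / 371293+sqrt(285) / 19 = -234.10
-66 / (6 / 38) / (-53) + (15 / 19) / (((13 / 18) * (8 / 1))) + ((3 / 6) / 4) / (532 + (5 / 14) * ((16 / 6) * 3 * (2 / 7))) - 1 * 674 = -1820938213093 / 2734238624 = -665.98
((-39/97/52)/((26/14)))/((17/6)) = -63/42874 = -0.00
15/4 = 3.75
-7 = -7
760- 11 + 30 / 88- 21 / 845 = 27859571 / 37180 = 749.32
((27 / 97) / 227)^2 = 729 / 484836361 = 0.00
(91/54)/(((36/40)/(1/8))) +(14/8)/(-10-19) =9793/56376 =0.17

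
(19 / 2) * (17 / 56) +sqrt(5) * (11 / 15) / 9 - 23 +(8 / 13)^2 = -19.56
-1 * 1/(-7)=0.14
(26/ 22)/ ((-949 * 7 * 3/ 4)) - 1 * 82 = -1382770/ 16863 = -82.00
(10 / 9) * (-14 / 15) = -28 / 27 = -1.04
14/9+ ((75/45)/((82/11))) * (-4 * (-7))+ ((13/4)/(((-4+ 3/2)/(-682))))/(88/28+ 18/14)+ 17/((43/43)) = 415154/1845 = 225.02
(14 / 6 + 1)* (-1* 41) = -136.67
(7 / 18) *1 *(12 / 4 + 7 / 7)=14 / 9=1.56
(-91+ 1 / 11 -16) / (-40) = 147 / 55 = 2.67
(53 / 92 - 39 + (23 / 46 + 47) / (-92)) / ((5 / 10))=-7165 / 92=-77.88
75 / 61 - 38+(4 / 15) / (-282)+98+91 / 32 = 264521261 / 4128480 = 64.07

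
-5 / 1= -5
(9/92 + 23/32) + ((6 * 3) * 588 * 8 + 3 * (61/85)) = 5297266093/62560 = 84674.97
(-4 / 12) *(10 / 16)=-5 / 24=-0.21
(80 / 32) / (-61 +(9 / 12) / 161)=-1610 / 39281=-0.04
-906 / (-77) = 906 / 77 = 11.77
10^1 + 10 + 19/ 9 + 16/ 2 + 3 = 298/ 9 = 33.11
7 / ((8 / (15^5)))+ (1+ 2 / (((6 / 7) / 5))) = 15947179 / 24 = 664465.79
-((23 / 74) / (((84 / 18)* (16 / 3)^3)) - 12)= 50919609 / 4243456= 12.00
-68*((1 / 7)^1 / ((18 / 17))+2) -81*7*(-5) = 169459 / 63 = 2689.83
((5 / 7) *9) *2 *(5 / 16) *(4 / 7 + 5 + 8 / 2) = 15075 / 392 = 38.46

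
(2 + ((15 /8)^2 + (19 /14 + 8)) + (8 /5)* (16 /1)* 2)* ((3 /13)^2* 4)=1332027 /94640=14.07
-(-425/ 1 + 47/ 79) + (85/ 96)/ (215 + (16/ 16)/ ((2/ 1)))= 693633979/ 1634352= 424.41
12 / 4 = 3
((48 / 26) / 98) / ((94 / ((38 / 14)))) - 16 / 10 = -1676014 / 1047865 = -1.60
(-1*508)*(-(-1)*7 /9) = -3556 /9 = -395.11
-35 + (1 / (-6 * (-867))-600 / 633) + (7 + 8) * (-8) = -171171599 / 1097622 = -155.95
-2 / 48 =-1 / 24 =-0.04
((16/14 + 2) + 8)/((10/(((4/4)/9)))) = 0.12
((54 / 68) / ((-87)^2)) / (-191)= -3 / 5461454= -0.00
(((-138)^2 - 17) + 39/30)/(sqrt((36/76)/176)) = 380566 * sqrt(209)/15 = 366785.26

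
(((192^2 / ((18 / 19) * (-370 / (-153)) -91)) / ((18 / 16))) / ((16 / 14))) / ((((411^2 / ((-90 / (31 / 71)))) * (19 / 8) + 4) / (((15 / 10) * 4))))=105205596160 / 105368742771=1.00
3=3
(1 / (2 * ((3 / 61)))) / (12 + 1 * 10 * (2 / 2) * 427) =61 / 25692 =0.00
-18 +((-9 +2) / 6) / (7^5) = -259309 / 14406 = -18.00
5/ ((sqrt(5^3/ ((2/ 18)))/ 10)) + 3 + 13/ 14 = 2 * sqrt(5)/ 3 + 55/ 14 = 5.42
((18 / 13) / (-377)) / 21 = -6 / 34307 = -0.00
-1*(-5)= 5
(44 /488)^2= 121 /14884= 0.01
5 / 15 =1 / 3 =0.33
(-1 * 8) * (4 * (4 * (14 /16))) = -112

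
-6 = -6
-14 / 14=-1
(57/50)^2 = 3249/2500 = 1.30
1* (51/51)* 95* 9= 855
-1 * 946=-946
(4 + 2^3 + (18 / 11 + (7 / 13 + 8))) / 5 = 3171 / 715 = 4.43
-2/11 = -0.18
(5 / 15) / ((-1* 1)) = -1 / 3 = -0.33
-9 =-9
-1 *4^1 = -4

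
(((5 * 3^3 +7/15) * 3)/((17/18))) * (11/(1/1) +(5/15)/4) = 405384/85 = 4769.22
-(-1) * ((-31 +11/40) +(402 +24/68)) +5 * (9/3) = 262907/680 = 386.63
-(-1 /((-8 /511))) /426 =-0.15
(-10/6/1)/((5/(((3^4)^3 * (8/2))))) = -708588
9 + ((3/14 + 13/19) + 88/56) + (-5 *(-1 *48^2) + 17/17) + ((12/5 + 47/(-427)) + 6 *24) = 947497787/81130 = 11678.76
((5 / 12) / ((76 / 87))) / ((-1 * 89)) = -145 / 27056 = -0.01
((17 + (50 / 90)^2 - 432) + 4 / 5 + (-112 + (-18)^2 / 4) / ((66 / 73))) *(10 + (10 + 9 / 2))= -195670573 / 17820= -10980.39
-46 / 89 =-0.52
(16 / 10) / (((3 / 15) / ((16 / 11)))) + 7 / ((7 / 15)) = 293 / 11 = 26.64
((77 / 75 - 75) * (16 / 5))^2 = 7879757824 / 140625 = 56033.83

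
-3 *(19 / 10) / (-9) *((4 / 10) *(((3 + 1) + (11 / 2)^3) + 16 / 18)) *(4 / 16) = 234289 / 21600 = 10.85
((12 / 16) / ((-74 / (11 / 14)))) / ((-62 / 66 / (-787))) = -857043 / 128464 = -6.67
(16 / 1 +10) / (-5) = -26 / 5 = -5.20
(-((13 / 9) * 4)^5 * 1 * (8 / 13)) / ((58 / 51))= -1988759552 / 570807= -3484.12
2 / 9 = 0.22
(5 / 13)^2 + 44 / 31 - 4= -12745 / 5239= -2.43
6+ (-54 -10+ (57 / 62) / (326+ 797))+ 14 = -3063487 / 69626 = -44.00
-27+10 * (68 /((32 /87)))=7287 /4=1821.75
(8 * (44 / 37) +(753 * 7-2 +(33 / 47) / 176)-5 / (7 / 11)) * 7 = 1026555977 / 27824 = 36894.62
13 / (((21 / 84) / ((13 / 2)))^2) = 8788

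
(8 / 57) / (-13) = -0.01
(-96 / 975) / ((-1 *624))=2 / 12675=0.00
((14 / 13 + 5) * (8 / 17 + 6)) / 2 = 4345 / 221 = 19.66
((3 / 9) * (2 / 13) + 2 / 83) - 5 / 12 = -1473 / 4316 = -0.34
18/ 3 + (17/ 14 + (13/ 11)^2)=14587/ 1694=8.61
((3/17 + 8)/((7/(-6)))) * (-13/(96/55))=99385/1904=52.20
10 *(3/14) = 15/7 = 2.14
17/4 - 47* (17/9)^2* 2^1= -107287/324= -331.13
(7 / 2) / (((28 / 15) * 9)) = 5 / 24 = 0.21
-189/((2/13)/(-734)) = 901719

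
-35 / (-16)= 35 / 16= 2.19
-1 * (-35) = 35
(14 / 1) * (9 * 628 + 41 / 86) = 3402791 / 43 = 79134.67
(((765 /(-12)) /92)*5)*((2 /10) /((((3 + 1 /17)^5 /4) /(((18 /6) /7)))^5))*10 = -1787884638030843767054952272479235025 /23993392431552255524550165332958815310560886784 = -0.00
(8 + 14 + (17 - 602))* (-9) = 5067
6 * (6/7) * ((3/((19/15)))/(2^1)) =810/133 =6.09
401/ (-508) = -401/ 508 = -0.79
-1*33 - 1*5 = -38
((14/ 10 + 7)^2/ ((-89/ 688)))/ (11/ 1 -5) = -202272/ 2225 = -90.91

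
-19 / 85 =-0.22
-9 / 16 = -0.56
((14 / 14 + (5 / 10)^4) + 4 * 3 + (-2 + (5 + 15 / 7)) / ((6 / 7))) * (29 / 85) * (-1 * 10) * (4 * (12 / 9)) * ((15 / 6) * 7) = -309575 / 51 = -6070.10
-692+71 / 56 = -38681 / 56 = -690.73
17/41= 0.41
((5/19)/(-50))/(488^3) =-1/22080711680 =-0.00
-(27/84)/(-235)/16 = 9/105280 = 0.00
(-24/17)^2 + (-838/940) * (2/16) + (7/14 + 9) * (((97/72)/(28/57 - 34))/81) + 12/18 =256568438443/100868444640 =2.54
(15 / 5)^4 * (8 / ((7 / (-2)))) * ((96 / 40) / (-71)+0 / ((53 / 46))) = 15552 / 2485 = 6.26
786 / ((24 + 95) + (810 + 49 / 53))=20829 / 24643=0.85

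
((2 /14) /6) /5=0.00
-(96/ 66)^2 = -256/ 121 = -2.12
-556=-556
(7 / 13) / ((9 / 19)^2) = 2527 / 1053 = 2.40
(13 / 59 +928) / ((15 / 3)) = 10953 / 59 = 185.64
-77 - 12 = -89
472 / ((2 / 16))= 3776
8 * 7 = 56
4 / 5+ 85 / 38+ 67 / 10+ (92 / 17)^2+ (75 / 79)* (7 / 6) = 34817323 / 867578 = 40.13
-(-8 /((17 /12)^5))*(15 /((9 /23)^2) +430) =1050992640 /1419857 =740.21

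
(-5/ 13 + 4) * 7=329/ 13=25.31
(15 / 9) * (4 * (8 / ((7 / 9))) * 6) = 2880 / 7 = 411.43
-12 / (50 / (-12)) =72 / 25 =2.88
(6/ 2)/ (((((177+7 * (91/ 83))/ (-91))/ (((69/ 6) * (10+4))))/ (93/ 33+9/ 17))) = -1141854987/ 1433168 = -796.73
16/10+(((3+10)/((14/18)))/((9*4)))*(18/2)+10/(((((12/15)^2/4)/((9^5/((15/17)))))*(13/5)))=2927856767/1820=1608712.51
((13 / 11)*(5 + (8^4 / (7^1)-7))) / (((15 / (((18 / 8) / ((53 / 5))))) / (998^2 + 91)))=9714306.04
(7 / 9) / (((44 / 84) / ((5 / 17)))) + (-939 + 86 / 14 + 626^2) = 390943.58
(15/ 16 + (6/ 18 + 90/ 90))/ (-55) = -109/ 2640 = -0.04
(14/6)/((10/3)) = 7/10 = 0.70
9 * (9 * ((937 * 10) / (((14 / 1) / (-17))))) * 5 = -32256225 / 7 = -4608032.14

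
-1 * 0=0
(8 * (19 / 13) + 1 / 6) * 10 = 4625 / 39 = 118.59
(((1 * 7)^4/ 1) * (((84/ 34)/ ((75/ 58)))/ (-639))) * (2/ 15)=-3899224/ 4073625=-0.96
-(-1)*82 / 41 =2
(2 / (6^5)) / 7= 1 / 27216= 0.00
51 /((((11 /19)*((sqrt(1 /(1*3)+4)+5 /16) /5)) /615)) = -715122000 /35783+762796800*sqrt(39) /35783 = 113141.51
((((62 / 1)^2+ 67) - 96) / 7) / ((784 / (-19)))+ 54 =31981 / 784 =40.79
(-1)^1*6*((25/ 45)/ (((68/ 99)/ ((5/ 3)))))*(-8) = 1100/ 17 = 64.71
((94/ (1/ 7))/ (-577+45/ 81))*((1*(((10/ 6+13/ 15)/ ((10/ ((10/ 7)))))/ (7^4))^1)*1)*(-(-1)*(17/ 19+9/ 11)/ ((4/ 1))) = -25239/ 342550670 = -0.00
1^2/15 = 0.07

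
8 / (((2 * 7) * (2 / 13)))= 26 / 7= 3.71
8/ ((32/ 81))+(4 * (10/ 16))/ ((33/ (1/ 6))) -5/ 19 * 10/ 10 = 20.00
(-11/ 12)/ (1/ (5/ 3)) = -55/ 36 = -1.53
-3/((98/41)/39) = -4797/98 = -48.95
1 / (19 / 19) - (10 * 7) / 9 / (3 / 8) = -19.74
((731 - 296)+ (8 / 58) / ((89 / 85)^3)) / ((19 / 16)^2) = 2277283951360 / 7380320461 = 308.56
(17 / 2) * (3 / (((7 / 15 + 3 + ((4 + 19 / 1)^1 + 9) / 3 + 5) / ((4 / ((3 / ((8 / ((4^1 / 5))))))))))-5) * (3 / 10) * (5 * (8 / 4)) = -42585 / 574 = -74.19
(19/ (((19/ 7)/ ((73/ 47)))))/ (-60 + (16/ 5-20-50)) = -2555/ 29798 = -0.09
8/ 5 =1.60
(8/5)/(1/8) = 64/5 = 12.80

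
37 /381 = 0.10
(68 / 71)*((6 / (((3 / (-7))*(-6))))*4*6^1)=3808 / 71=53.63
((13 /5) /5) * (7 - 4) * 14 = 546 /25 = 21.84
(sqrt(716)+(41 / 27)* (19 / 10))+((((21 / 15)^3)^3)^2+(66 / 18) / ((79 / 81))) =460.28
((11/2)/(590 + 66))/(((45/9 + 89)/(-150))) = -0.01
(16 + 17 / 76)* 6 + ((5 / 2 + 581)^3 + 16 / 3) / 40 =90593272343 / 18240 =4966736.42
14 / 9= 1.56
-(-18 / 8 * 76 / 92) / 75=57 / 2300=0.02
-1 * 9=-9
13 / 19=0.68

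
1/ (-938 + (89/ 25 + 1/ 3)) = -75/ 70058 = -0.00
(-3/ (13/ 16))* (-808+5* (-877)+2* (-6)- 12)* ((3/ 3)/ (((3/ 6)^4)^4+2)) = 5470420992/ 567983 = 9631.31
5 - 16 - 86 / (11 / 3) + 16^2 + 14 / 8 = 9825 / 44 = 223.30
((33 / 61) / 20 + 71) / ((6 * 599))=86653 / 4384680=0.02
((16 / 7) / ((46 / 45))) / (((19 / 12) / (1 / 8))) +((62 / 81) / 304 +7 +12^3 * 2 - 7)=6850948703 / 1982232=3456.18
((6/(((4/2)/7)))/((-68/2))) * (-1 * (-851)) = -17871/34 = -525.62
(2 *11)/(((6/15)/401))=22055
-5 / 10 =-1 / 2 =-0.50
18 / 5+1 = 23 / 5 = 4.60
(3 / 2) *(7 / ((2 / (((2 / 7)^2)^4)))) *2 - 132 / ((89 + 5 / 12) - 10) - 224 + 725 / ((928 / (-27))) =-246.76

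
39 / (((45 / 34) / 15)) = 442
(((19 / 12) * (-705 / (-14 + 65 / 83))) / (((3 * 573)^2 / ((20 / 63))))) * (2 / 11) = 3705950 / 2246423406381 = 0.00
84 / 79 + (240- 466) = -17770 / 79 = -224.94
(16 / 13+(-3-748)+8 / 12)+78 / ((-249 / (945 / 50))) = -12220048 / 16185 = -755.02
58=58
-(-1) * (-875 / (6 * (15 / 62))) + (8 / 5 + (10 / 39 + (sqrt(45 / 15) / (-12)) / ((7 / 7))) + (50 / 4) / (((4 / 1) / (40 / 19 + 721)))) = 1658.64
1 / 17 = 0.06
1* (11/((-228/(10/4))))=-55/456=-0.12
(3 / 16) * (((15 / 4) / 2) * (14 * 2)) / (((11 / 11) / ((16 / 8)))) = 315 / 16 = 19.69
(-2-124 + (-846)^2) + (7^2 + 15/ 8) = 5725127/ 8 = 715640.88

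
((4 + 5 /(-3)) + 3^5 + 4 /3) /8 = 185 /6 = 30.83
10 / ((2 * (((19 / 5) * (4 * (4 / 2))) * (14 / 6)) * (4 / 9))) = 675 / 4256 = 0.16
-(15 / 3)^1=-5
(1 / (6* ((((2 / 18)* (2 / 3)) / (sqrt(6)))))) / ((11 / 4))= 9* sqrt(6) / 11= 2.00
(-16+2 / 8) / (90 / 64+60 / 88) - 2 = -334 / 35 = -9.54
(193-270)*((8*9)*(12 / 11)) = -6048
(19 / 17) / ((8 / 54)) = 513 / 68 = 7.54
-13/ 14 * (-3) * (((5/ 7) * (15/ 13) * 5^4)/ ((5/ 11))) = 309375/ 98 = 3156.89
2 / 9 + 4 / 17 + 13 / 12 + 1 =1555 / 612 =2.54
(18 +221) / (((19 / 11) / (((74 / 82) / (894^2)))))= 0.00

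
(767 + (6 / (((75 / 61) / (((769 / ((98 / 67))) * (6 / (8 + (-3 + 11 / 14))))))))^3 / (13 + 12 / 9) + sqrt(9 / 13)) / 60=sqrt(13) / 260 + 1986886962397948139803 / 90720177187500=21901268.55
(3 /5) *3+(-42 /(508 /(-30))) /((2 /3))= 7011 /1270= 5.52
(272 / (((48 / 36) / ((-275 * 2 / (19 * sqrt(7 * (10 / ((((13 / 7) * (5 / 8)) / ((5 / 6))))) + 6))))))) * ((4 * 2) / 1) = -448800 * sqrt(85566) / 20843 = -6298.59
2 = 2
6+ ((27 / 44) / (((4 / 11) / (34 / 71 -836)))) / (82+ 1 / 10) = -11.17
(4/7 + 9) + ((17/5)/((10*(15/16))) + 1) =28702/2625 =10.93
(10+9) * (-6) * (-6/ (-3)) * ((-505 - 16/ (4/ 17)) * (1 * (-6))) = -783864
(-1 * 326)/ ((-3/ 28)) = 9128/ 3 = 3042.67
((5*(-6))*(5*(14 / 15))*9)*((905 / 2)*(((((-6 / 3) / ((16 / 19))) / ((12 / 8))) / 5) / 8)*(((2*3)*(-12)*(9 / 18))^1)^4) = 37906308720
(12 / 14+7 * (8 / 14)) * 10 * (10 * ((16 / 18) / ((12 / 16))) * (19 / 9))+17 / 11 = 22768117 / 18711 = 1216.83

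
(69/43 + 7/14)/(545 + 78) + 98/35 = 750997/267890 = 2.80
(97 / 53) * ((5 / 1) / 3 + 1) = 776 / 159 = 4.88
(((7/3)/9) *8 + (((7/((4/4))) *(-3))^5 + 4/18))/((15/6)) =-44108266/27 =-1633639.48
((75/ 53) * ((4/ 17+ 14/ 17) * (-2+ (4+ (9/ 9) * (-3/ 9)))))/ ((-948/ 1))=-0.00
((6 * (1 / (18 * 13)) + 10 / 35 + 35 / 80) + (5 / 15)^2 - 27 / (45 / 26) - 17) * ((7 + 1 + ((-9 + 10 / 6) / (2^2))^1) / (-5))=76945459 / 1965600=39.15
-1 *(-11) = 11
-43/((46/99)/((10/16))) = -21285/368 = -57.84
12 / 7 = 1.71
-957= -957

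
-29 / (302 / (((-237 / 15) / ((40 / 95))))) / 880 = 43529 / 10630400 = 0.00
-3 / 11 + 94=1031 / 11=93.73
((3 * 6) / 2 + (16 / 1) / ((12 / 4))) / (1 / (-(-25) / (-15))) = -215 / 9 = -23.89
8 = 8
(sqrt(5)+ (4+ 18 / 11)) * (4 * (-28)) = -6944 / 11-112 * sqrt(5) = -881.71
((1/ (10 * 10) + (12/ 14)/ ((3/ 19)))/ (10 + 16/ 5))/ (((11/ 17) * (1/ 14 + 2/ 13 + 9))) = 280449/ 4063180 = 0.07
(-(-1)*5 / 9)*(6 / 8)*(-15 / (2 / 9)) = -225 / 8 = -28.12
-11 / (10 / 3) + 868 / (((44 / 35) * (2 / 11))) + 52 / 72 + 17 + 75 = 349823 / 90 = 3886.92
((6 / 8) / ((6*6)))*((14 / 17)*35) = 245 / 408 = 0.60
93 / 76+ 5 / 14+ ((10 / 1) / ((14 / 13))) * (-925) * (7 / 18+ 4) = -180487681 / 4788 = -37695.84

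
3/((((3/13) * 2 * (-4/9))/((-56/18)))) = 45.50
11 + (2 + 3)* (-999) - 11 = -4995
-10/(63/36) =-40/7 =-5.71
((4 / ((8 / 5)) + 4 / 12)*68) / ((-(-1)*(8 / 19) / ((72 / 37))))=32946 / 37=890.43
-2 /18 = -1 /9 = -0.11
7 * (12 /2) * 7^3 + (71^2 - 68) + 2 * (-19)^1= 19341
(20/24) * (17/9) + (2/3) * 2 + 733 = 39739/54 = 735.91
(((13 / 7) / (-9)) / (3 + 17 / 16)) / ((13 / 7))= -16 / 585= -0.03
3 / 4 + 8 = 35 / 4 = 8.75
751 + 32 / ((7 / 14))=815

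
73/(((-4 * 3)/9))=-219/4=-54.75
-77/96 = -0.80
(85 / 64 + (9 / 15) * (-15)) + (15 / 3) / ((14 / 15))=-1037 / 448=-2.31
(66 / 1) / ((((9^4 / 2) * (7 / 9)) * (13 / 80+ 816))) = 3520 / 111063393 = 0.00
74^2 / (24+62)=2738 / 43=63.67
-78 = -78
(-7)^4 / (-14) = -343 / 2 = -171.50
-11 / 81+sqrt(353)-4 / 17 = -511 / 1377+sqrt(353) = 18.42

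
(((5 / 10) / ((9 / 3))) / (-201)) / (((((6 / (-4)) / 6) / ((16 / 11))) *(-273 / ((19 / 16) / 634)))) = -19 / 574026453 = -0.00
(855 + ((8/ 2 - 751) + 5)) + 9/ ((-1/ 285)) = -2452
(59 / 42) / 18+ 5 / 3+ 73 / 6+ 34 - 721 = -508855 / 756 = -673.09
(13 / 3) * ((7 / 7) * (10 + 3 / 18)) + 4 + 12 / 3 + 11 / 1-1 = 1117 / 18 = 62.06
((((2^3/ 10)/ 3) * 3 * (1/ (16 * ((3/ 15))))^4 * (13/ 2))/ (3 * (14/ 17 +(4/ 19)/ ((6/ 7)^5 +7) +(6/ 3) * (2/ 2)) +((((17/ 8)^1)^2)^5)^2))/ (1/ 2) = 4632546612736530841600000/ 164651660002453939705649309474003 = 0.00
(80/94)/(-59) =-40/2773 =-0.01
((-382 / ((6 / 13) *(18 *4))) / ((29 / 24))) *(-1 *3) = 2483 / 87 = 28.54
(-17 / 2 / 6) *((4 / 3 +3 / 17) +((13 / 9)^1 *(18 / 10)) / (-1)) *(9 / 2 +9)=417 / 20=20.85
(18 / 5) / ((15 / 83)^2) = 13778 / 125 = 110.22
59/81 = 0.73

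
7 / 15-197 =-2948 / 15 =-196.53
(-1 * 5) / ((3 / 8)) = -40 / 3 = -13.33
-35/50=-7/10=-0.70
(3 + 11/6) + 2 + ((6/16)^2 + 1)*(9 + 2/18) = 4961/288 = 17.23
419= 419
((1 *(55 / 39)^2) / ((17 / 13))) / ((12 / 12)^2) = 3025 / 1989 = 1.52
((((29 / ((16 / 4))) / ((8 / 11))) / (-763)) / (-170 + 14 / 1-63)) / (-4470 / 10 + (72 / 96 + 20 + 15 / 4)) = -319 / 2259151440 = -0.00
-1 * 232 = -232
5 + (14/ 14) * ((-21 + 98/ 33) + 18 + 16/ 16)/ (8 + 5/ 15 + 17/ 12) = 6563/ 1287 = 5.10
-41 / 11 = -3.73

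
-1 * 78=-78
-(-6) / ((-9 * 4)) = -1 / 6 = -0.17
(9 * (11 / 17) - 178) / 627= -2927 / 10659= -0.27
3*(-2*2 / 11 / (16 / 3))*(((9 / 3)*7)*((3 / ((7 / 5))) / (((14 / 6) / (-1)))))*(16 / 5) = 972 / 77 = 12.62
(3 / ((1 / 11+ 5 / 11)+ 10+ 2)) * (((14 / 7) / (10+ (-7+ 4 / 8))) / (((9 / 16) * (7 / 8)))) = 2816 / 10143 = 0.28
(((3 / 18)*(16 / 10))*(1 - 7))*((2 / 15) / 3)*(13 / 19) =-0.05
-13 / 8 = -1.62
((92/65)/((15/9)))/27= 92/2925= 0.03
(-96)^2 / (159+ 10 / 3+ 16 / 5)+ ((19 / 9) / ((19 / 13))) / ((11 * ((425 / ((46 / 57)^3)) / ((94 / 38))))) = 20466291304526968 / 367602970524075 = 55.67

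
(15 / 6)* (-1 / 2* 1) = -5 / 4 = -1.25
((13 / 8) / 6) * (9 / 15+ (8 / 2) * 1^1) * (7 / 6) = 1.45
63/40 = 1.58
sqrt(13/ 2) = sqrt(26)/ 2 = 2.55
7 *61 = 427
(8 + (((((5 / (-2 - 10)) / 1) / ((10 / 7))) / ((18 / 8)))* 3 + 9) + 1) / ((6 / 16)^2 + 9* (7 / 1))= 10144 / 36369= 0.28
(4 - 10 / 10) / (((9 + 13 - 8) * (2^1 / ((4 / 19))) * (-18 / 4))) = -2 / 399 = -0.01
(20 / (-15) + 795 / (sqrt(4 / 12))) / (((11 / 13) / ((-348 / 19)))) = 6032 / 209 - 3596580 * sqrt(3) / 209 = -29777.16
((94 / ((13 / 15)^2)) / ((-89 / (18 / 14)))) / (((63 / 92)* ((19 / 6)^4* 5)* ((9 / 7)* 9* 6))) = -1037760 / 13721107127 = -0.00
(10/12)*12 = 10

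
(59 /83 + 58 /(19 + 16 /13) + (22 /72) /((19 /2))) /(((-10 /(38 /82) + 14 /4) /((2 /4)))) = -0.10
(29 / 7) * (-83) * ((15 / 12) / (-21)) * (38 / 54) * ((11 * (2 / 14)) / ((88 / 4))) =228665 / 222264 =1.03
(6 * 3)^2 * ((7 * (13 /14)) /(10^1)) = 1053 /5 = 210.60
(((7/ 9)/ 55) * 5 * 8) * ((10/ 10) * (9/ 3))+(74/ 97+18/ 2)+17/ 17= 39884/ 3201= 12.46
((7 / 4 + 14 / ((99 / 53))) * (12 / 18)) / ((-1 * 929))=-3661 / 551826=-0.01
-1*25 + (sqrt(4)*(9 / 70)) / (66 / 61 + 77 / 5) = -879176 / 35189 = -24.98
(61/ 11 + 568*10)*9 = 562869/ 11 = 51169.91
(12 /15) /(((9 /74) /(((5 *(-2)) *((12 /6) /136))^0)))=296 /45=6.58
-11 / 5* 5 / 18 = -11 / 18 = -0.61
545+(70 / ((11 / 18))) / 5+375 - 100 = 842.91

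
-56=-56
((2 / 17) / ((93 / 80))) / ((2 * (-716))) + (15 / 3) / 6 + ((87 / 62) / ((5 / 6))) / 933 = 734965321 / 880126890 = 0.84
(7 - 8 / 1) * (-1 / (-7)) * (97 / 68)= -97 / 476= -0.20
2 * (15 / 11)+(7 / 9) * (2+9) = 1117 / 99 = 11.28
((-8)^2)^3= 262144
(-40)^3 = -64000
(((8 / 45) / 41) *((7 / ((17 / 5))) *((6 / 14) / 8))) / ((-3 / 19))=-19 / 6273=-0.00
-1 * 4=-4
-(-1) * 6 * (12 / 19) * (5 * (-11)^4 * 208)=1096318080 / 19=57700951.58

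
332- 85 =247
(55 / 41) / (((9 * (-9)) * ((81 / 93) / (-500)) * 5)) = 170500 / 89667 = 1.90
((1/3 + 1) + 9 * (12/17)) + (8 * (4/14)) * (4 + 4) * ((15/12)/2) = 6824/357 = 19.11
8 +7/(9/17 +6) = 1007/111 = 9.07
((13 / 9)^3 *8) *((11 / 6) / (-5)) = -96668 / 10935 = -8.84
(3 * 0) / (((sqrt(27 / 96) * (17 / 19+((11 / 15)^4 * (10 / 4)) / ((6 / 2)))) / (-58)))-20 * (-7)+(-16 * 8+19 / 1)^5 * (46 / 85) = -8326670674.75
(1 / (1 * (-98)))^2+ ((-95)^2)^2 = 782251802501 / 9604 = 81450625.00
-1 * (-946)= 946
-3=-3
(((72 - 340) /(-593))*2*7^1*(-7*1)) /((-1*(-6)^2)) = 6566 /5337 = 1.23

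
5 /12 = 0.42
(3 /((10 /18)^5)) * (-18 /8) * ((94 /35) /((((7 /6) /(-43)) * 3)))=3222126783 /765625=4208.49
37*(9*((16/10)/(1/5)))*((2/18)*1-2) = -5032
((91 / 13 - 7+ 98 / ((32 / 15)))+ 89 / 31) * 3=72627 / 496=146.43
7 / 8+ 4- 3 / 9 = 109 / 24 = 4.54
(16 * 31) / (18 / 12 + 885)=992 / 1773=0.56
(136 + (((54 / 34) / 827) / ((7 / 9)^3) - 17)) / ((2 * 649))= 26084813 / 284511983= 0.09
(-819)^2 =670761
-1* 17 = -17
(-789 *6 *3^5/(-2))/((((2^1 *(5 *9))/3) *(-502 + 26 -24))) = -38.35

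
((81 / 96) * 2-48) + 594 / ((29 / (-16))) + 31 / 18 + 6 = -366.31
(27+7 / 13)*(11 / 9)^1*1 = 3938 / 117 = 33.66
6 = 6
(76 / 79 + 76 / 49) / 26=0.10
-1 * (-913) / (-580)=-913 / 580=-1.57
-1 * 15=-15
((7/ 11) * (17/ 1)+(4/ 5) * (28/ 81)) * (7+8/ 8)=395416/ 4455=88.76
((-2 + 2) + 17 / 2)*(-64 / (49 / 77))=-5984 / 7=-854.86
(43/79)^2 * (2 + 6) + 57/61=1258049/380701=3.30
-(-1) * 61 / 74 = 61 / 74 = 0.82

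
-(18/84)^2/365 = -0.00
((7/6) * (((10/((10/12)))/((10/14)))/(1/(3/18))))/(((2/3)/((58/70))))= 203/50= 4.06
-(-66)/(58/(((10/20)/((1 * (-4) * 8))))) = -33/1856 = -0.02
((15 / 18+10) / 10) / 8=13 / 96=0.14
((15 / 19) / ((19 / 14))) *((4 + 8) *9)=22680 / 361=62.83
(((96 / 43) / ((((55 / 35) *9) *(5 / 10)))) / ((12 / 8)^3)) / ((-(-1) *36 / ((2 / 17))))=1792 / 5861889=0.00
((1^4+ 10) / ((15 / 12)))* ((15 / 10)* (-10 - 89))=-6534 / 5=-1306.80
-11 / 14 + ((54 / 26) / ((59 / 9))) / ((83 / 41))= -560789 / 891254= -0.63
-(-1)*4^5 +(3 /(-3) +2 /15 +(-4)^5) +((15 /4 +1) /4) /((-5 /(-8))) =31 /30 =1.03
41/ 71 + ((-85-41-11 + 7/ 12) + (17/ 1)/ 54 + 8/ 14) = -134.95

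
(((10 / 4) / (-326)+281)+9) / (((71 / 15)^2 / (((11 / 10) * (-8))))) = -93592125 / 821683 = -113.90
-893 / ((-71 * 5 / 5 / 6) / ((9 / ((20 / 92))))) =1109106 / 355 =3124.24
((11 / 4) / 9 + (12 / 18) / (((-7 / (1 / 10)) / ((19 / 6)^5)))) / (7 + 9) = -2226619 / 13063680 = -0.17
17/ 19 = 0.89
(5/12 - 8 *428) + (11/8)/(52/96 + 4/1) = -4477651/1308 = -3423.28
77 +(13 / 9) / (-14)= 9689 / 126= 76.90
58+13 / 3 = 62.33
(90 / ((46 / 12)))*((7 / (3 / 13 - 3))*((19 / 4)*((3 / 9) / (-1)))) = 8645 / 92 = 93.97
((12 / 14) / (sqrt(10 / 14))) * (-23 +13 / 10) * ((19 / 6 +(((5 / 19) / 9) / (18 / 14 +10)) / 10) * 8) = -10609936 * sqrt(35) / 112575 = -557.58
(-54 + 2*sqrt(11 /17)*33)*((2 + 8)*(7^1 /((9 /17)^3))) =-687820 /27 + 445060*sqrt(187) /243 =-429.12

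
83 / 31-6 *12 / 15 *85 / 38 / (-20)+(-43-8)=-47.79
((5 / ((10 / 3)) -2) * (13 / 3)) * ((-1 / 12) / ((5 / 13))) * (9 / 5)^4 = 123201 / 25000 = 4.93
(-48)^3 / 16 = -6912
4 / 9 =0.44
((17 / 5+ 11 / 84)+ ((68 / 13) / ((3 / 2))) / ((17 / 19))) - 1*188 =-985921 / 5460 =-180.57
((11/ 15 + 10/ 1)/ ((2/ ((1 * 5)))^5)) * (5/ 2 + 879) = 177401875/ 192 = 923968.10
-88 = -88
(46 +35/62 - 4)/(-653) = -2639/40486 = -0.07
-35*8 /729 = -280 /729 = -0.38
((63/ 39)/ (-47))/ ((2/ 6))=-0.10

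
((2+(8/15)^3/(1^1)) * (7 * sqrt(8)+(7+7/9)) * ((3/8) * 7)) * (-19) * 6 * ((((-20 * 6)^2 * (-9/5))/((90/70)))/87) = 1514446528/1305+1514446528 * sqrt(2)/725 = 4114634.48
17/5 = 3.40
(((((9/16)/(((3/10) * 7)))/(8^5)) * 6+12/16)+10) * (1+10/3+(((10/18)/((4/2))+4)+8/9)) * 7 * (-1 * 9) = -1686609423/262144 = -6433.90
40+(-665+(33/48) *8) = -619.50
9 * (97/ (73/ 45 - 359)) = -39285/ 16082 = -2.44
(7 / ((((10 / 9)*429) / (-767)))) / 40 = -1239 / 4400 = -0.28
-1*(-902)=902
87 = 87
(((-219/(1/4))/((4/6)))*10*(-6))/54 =1460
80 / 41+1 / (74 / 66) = 4313 / 1517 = 2.84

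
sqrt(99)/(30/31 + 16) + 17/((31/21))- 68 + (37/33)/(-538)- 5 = -33840271/550374 + 93*sqrt(11)/526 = -60.90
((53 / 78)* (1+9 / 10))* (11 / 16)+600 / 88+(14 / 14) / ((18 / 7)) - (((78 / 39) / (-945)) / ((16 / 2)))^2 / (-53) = 3506336706857 / 433167134400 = 8.09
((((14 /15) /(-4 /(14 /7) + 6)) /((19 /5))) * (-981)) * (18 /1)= -20601 /19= -1084.26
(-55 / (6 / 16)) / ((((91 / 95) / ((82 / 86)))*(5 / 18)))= -2056560 / 3913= -525.57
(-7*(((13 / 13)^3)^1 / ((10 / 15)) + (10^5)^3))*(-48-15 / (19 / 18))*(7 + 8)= 6532105263157904535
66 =66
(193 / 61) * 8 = 25.31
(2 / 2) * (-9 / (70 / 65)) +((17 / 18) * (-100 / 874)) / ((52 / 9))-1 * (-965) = 152168291 / 159068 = 956.62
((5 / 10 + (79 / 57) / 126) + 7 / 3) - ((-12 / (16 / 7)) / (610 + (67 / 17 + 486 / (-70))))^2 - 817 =-677968126939746607 / 832725352376064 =-814.16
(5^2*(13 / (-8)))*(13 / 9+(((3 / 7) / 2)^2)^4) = -6235227952525 / 106256812032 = -58.68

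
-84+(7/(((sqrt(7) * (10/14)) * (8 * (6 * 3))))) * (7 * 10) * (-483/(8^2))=-84- 7889 * sqrt(7)/1536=-97.59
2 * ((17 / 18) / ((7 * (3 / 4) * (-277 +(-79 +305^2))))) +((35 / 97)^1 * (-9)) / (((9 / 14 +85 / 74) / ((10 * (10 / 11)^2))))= -178614412332397 / 11922885652986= -14.98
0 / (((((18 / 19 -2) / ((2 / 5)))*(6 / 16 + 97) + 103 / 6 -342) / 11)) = 0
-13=-13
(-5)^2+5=30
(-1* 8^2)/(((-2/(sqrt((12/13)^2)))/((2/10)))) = 384/65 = 5.91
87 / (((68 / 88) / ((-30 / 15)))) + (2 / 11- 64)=-54042 / 187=-288.99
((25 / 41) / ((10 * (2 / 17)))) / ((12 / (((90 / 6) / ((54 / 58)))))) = 12325 / 17712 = 0.70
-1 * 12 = -12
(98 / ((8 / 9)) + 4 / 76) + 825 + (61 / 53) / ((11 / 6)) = 41469205 / 44308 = 935.93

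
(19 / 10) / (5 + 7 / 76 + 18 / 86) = 31046 / 86625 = 0.36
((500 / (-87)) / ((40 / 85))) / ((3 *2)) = -2.04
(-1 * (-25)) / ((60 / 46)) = 115 / 6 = 19.17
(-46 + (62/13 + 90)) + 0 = 634/13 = 48.77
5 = 5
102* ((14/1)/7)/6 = 34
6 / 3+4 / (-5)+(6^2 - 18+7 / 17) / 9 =2483 / 765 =3.25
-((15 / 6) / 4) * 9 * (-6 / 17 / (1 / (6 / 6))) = 135 / 68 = 1.99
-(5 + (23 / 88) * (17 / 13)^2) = -81007 / 14872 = -5.45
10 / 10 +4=5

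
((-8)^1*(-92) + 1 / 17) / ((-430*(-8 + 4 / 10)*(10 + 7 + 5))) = 291 / 28424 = 0.01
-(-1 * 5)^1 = 5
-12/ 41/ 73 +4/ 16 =2945/ 11972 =0.25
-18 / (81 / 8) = -1.78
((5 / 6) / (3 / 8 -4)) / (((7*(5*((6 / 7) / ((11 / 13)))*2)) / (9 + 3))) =-44 / 1131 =-0.04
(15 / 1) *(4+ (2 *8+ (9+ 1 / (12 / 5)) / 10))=2513 / 8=314.12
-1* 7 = -7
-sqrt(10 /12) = -sqrt(30) /6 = -0.91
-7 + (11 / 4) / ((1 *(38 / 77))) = -217 / 152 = -1.43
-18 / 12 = -3 / 2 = -1.50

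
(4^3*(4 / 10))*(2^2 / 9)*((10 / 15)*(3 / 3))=1024 / 135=7.59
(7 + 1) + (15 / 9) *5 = 49 / 3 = 16.33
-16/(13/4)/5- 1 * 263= -17159/65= -263.98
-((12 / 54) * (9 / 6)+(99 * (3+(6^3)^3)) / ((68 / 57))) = -170605366439 / 204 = -836300815.88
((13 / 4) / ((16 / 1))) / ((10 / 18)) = 117 / 320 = 0.37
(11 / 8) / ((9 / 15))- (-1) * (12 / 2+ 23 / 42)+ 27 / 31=9.71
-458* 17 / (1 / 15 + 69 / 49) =-2861355 / 542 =-5279.25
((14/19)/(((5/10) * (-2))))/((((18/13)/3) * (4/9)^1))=-273/76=-3.59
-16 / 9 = -1.78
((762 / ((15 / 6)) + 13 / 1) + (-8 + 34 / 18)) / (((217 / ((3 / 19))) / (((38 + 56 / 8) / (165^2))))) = 14026 / 37416225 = 0.00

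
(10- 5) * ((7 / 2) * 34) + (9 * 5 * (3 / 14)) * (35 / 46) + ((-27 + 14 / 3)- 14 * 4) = 144625 / 276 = 524.00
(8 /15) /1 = 8 /15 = 0.53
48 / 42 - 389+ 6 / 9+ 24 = -7627 / 21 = -363.19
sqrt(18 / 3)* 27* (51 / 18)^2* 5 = 4335* sqrt(6) / 4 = 2654.63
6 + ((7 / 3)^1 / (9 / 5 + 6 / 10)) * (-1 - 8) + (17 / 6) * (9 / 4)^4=35771 / 512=69.87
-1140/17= -67.06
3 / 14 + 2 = 31 / 14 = 2.21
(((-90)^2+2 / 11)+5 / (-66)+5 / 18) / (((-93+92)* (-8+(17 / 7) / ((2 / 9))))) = -11227132 / 4059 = -2765.98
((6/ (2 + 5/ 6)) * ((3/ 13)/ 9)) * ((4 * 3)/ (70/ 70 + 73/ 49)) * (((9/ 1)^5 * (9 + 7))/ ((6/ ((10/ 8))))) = 694416240/ 13481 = 51510.74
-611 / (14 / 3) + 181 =701 / 14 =50.07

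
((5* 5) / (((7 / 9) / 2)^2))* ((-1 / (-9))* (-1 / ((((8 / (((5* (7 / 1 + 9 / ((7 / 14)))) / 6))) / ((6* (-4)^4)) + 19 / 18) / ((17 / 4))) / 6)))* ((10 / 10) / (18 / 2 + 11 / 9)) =-1858950000 / 42836143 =-43.40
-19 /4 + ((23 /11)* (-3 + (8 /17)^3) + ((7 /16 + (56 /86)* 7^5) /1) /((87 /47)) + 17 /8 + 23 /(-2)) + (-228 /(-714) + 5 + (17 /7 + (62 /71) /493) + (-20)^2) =10128688131189203 /1607694510576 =6300.13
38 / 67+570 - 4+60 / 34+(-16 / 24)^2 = 5830526 / 10251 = 568.78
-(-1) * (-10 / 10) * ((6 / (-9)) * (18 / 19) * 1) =12 / 19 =0.63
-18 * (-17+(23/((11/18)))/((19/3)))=41598/209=199.03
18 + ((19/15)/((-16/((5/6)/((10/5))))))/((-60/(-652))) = 152423/8640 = 17.64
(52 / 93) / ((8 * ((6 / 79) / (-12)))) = -11.04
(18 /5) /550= 9 /1375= 0.01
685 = 685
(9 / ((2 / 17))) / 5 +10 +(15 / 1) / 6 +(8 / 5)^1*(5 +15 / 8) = 194 / 5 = 38.80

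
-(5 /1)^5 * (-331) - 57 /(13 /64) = 13443227 /13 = 1034094.38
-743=-743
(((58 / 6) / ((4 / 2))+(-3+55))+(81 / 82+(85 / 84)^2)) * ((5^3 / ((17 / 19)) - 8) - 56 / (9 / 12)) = 49521794941 / 14754096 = 3356.48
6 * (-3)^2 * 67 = 3618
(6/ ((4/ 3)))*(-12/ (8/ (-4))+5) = 99/ 2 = 49.50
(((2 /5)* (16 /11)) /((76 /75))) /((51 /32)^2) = 40960 /181203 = 0.23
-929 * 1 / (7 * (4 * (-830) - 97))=929 / 23919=0.04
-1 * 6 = -6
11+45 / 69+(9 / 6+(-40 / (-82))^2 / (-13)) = 13202665 / 1005238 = 13.13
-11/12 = -0.92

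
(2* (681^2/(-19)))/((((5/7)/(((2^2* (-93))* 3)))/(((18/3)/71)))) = 6445487.20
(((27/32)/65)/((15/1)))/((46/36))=81/119600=0.00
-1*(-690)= 690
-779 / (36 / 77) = -59983 / 36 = -1666.19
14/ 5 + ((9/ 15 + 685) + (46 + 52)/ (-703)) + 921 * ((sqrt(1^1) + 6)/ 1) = 25080441/ 3515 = 7135.26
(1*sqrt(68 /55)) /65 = 2*sqrt(935) /3575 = 0.02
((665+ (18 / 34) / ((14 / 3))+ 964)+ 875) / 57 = 595979 / 13566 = 43.93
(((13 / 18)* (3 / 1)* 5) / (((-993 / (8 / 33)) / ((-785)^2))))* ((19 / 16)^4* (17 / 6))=-88739299338625 / 9663971328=-9182.49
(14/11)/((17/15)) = 210/187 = 1.12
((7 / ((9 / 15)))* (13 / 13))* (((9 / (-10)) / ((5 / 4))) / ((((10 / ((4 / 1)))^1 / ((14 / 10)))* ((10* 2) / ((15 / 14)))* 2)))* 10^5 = -12600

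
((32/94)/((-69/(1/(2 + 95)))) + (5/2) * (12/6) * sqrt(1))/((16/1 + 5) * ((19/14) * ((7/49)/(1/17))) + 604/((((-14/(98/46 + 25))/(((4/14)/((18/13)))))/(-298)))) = 154138222/2220991594805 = 0.00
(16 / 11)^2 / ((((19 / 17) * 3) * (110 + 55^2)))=0.00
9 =9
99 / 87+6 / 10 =252 / 145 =1.74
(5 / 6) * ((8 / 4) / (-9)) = -0.19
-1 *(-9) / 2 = 9 / 2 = 4.50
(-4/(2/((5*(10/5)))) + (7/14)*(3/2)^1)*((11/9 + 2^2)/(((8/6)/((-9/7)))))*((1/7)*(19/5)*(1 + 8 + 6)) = 88407/112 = 789.35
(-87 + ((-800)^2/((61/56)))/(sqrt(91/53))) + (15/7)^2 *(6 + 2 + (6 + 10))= 1137/49 + 5120000 *sqrt(4823)/793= 448412.67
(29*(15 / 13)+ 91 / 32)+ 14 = 20927 / 416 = 50.31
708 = 708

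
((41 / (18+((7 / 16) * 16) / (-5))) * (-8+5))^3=-406.81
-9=-9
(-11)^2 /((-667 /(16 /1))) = -2.90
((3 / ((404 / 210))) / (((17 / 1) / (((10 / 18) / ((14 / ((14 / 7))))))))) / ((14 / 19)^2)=0.01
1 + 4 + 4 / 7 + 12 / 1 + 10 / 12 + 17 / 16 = 6541 / 336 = 19.47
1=1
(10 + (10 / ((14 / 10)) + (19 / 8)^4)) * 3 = 4211301 / 28672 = 146.88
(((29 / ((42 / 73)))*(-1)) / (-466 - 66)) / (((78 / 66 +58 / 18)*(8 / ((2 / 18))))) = 23287 / 77935872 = 0.00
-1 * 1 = -1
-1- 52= -53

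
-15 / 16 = -0.94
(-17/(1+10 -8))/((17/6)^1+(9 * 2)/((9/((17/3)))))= -2/5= -0.40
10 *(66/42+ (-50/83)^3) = 54146570/4002509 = 13.53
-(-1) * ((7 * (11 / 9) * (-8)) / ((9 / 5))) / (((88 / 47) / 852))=-467180 / 27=-17302.96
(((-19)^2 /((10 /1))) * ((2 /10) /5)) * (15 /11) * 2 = 1083 /275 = 3.94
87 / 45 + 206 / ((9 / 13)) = 13477 / 45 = 299.49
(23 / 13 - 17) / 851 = -198 / 11063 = -0.02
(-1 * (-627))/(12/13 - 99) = -2717/425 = -6.39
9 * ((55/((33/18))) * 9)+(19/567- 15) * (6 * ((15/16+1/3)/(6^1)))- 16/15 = 163970509/68040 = 2409.91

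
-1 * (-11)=11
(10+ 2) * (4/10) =24/5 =4.80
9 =9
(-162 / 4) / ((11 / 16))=-648 / 11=-58.91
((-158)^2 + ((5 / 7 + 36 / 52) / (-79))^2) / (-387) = -1290182499428 / 20000826027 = -64.51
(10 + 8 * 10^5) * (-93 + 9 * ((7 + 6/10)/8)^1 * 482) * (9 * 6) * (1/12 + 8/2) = 1421131443921/2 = 710565721960.50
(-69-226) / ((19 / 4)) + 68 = 112 / 19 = 5.89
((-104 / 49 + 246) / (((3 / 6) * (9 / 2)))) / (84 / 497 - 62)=-339380 / 193599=-1.75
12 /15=4 /5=0.80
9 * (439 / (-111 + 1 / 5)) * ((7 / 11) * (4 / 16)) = -138285 / 24376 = -5.67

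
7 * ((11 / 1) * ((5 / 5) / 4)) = 77 / 4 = 19.25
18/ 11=1.64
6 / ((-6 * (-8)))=1 / 8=0.12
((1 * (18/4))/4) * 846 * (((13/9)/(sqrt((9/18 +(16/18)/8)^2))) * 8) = 197964/11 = 17996.73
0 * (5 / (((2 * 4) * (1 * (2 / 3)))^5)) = 0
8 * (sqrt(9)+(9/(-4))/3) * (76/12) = 114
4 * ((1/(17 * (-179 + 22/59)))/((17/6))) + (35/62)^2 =1241875457/3902647908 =0.32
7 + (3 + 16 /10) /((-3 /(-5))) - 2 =38 /3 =12.67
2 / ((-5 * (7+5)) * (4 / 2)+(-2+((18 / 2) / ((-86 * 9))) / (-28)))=-4816 / 293775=-0.02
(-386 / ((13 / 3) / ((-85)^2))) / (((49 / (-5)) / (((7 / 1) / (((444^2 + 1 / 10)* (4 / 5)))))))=2.91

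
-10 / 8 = -5 / 4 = -1.25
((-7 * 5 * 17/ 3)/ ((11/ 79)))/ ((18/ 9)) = -47005/ 66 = -712.20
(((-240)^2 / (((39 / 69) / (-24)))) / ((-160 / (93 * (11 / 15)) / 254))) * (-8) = -27539094528 / 13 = -2118391886.77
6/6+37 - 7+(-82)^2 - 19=6736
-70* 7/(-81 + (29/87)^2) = 315/52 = 6.06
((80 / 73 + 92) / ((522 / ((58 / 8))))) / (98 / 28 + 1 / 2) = 1699 / 5256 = 0.32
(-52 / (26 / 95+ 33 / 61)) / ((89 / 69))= -20792460 / 420169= -49.49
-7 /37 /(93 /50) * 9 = -1050 /1147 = -0.92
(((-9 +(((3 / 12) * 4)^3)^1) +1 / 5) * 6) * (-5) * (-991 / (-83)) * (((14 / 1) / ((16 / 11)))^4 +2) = 4076839482651 / 169984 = 23983666.01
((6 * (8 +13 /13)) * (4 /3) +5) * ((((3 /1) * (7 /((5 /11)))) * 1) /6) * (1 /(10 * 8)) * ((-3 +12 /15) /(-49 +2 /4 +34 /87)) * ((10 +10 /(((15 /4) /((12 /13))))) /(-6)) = -13927221 /19786000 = -0.70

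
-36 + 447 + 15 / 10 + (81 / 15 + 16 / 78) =163061 / 390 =418.11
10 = 10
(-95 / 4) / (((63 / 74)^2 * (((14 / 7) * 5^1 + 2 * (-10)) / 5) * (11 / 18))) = 26.81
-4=-4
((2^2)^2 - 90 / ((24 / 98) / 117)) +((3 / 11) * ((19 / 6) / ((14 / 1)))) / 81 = -1072302443 / 24948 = -42981.50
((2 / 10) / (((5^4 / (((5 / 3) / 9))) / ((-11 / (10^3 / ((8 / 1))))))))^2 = 121 / 4449462890625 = 0.00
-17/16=-1.06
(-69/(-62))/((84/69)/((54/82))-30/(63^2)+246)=699867/155858824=0.00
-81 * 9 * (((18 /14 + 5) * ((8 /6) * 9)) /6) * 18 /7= -1154736 /49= -23566.04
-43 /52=-0.83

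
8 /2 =4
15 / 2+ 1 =17 / 2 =8.50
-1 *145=-145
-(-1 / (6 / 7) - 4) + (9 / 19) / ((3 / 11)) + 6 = 1471 / 114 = 12.90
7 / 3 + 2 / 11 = 83 / 33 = 2.52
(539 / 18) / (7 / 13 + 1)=7007 / 360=19.46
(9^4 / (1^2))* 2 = 13122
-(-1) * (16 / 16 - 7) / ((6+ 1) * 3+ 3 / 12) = -24 / 85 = -0.28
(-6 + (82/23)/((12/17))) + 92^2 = 1167901/138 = 8463.05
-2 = -2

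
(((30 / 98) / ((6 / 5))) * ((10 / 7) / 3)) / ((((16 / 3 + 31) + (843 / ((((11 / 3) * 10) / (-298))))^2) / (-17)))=-6428125 / 146112007051864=-0.00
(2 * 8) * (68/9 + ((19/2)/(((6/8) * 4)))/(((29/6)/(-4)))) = 20608/261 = 78.96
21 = 21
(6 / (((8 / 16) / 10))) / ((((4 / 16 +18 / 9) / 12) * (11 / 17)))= 10880 / 11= 989.09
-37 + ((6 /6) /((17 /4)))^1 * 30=-29.94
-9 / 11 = -0.82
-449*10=-4490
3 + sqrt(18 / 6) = sqrt(3) + 3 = 4.73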